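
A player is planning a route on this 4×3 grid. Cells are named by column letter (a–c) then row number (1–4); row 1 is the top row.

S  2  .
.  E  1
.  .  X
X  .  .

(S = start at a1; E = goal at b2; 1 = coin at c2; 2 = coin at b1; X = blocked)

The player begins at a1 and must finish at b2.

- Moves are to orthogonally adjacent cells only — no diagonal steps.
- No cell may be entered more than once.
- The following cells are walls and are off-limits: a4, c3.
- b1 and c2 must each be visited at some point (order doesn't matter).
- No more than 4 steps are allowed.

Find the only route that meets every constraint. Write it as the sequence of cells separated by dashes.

a1 - b1 - c1 - c2 - b2

The budget equals the shortest possible length, so every move has to be on a shortest route through the required cells.
Route from a1: 2× right (reaching c1), down to c2, left to b2 — 4 moves in all.
Check: all required cells visited; 4 ≤ 4 moves.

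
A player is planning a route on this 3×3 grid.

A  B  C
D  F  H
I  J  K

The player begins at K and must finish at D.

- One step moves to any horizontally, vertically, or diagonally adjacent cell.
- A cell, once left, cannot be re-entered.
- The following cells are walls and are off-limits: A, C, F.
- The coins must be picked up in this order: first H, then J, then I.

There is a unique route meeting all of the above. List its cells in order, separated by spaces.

K H J I D

The waypoints must appear in the order H, J, I, with no cell reused.
Route from K: up 1 to H, down-left 1 to J, left 1 to I, up 1 to D — 4 moves in all.
Check: order respected (H at step 1, J at step 2, I at step 3).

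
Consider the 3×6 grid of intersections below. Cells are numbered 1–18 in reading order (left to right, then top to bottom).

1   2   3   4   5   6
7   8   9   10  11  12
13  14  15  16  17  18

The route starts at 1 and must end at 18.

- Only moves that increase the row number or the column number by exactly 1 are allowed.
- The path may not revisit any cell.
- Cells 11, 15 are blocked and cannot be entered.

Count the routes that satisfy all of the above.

5

A right/down-only route from 1 to 18 makes exactly 2 down-moves and 5 right-moves in some order.
With no other constraints that would be C(7,2) = 21 routes.
Subtract routes through each blocked cell (inclusion–exclusion for overlaps): − through 11: 10 − through 15: 6 → 5.
That gives 5 routes.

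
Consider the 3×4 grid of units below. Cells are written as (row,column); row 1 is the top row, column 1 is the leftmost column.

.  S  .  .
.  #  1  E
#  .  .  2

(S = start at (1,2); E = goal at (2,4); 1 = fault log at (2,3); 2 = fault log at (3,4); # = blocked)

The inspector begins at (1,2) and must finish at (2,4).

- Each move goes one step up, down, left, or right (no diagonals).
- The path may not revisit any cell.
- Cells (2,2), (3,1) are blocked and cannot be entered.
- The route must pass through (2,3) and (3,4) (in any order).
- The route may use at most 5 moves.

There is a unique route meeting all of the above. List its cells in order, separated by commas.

The budget equals the shortest possible length, so every move has to be on a shortest route through the required cells.
Route from (1,2): right 1 to (1,3), down 2 to (3,3), right 1 to (3,4), up 1 to (2,4) — 5 moves in all.
Check: all required cells visited; 5 ≤ 5 moves.

(1,2), (1,3), (2,3), (3,3), (3,4), (2,4)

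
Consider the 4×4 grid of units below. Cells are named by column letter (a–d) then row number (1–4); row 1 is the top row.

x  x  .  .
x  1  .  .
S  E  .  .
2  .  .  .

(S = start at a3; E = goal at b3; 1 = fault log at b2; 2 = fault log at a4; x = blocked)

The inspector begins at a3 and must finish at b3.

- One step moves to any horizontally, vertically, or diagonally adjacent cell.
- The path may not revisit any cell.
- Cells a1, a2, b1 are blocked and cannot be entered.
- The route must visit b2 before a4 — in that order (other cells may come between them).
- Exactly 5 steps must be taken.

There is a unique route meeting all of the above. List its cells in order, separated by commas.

The waypoints must appear in the order b2, a4, with no cell reused.
Route from a3: up-right to b2, down-right to c3, down-left to b4, left to a4, up-right to b3 — 5 moves in all.
Check: order respected (1 at step 1, 2 at step 4); 5 moves as required.

a3, b2, c3, b4, a4, b3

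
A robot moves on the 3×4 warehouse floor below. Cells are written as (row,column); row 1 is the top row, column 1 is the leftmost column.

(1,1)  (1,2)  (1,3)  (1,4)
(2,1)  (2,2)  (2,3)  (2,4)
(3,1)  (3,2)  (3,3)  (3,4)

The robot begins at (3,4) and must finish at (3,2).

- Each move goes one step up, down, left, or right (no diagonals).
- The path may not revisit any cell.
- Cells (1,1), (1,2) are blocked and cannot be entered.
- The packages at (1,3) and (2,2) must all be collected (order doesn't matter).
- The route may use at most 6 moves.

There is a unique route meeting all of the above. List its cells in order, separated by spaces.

(3,4) (2,4) (1,4) (1,3) (2,3) (2,2) (3,2)

The budget equals the shortest possible length, so every move has to be on a shortest route through the required cells.
Route from (3,4): 2× up (reaching (1,4)), left to (1,3), down to (2,3), left to (2,2), down to (3,2) — 6 moves in all.
Check: all required cells visited; 6 ≤ 6 moves.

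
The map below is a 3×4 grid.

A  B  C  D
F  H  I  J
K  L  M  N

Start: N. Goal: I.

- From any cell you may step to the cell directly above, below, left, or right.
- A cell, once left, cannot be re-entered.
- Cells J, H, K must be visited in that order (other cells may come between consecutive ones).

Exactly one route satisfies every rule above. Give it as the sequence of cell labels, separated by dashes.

The waypoints must appear in the order J, H, K, with no cell reused.
Route from N: up 2 to D, left 2 to B, down 1 to H, left 1 to F, down 1 to K, right 2 to M, up 1 to I — 10 moves in all.
Check: order respected (J at step 1, H at step 5, K at step 7).

N - J - D - C - B - H - F - K - L - M - I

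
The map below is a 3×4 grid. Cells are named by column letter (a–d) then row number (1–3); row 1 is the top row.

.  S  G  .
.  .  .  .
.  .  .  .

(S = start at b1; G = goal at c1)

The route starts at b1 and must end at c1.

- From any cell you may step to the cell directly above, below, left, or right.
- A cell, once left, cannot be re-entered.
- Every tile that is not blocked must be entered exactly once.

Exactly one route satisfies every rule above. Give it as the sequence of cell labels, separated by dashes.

b1 - a1 - a2 - a3 - b3 - b2 - c2 - c3 - d3 - d2 - d1 - c1

Need to visit all 12 open cells exactly once, starting at b1 and ending at c1.
Cell d1 has only two open neighbours (d2 and c1), so the path must pass straight through it: one of those is the cell it's entered from and the other is where it exits.
Route from b1: left to a1, 2× down (reaching a3), right to b3, up to b2, right to c2, down to c3, right to d3, 2× up (reaching d1), left to c1 — 11 moves in all.
Check: all 12 open cells covered.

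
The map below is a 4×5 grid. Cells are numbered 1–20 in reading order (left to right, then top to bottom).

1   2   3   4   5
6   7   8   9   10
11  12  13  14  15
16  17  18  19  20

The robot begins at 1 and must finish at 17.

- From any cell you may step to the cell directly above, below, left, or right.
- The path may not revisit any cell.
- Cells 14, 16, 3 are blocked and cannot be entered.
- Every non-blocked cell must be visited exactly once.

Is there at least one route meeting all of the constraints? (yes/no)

yes

One route that works: 1 → 2 → 7 → 6 → 11 → 12 → 13 → 8 → 9 → 4 → 5 → 10 → 15 → 20 → 19 → 18 → 17.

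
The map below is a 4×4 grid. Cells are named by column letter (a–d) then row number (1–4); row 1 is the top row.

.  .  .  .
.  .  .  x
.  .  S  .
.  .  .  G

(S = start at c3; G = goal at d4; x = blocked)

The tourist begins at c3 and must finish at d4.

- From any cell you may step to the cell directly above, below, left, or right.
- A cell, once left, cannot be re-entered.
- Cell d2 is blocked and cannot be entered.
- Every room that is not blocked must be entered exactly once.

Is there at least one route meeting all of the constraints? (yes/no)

Cell d1 has only one open neighbour but is neither the start nor the goal, so a Hamiltonian route would have to both enter and leave it through the same neighbour — impossible without revisiting.

no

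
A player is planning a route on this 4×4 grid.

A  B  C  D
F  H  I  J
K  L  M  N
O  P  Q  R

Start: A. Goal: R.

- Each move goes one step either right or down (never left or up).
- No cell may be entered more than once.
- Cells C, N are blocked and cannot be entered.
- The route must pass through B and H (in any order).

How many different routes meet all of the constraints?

A right/down-only route from A to R makes exactly 3 down-moves and 3 right-moves in some order.
With no other constraints that would be C(6,3) = 20 routes.
A monotone route can only reach the required cells in the order B, H, so split there and multiply the segment counts (each segment already excludes blocked cells): A→B: 1; B→H: 1; H→R: 3; product = 3.
That gives 3 routes.

3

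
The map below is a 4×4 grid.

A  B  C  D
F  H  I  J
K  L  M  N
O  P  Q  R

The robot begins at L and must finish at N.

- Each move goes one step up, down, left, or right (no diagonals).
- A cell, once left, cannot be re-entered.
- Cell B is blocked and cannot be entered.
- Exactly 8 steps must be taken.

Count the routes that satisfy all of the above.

8

Need simple routes of exactly 8 moves from L to N (Manhattan distance 2, so 3 moves are spent on a detour and 3 undoing it).
Enumerating: L H F K O P Q M N | L H F K O P Q R N | L P O K F H I M N | L P O K F H I J N | L P Q M I C D J N | L K F H I C D J N | L K F H I M Q R N | L K O P Q M I J N.
That gives 8 routes.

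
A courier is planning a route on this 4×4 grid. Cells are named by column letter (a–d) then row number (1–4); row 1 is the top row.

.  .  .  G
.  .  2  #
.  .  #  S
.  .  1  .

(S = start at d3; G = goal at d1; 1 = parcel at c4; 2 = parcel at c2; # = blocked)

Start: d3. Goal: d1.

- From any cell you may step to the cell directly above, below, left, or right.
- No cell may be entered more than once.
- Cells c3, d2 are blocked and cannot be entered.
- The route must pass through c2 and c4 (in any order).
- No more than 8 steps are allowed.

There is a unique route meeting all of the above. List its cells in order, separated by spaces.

The budget equals the shortest possible length, so every move has to be on a shortest route through the required cells.
Route from d3: down 1 to d4, left 2 to b4, up 2 to b2, right 1 to c2, up 1 to c1, right 1 to d1 — 8 moves in all.
Check: all required cells visited; 8 ≤ 8 moves.

d3 d4 c4 b4 b3 b2 c2 c1 d1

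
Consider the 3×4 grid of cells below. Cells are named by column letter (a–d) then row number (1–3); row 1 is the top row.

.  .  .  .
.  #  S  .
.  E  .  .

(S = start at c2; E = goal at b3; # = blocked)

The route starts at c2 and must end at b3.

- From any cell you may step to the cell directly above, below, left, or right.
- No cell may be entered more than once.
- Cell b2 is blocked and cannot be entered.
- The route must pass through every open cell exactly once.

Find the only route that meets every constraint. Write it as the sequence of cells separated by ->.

Need to visit all 11 open cells exactly once, starting at c2 and ending at b3.
Route from c2: down to c3, right to d3, 2× up (reaching d1), 3× left (reaching a1), 2× down (reaching a3), right to b3 — 10 moves in all.
Check: all 11 open cells covered.

c2 -> c3 -> d3 -> d2 -> d1 -> c1 -> b1 -> a1 -> a2 -> a3 -> b3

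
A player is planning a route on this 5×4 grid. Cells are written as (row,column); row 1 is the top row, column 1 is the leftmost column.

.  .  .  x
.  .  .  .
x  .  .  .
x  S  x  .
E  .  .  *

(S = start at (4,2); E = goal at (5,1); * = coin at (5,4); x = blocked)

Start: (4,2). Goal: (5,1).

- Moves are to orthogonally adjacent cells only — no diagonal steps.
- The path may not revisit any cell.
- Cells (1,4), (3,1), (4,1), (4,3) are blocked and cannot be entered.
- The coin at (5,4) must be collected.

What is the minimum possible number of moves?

8

Any route passes through (5,4) somewhere between (4,2) and (5,1). Summing Manhattan distances along the two legs ((4,2) → (5,4) → (5,1)) gives a lower bound of 3 + 3 = 6 moves.
The shortest route satisfying every rule uses 8 moves: (4,2) → (3,2) → (3,3) → (3,4) → (4,4) → (5,4) → (5,3) → (5,2) → (5,1).
The bound of 6 isn't tight here; checking systematically, no route of length 6 through 7 satisfies every constraint, so 8 is the minimum.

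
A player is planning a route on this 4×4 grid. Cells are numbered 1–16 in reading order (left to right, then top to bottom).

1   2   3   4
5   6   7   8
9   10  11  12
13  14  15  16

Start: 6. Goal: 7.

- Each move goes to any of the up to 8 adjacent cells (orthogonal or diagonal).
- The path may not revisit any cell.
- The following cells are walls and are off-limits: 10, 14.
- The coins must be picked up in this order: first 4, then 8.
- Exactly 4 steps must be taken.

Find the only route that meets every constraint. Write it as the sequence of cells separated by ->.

The waypoints must appear in the order 4, 8, with no cell reused.
Route from 6: up-right 1 to 3, right 1 to 4, down 1 to 8, left 1 to 7 — 4 moves in all.
Check: order respected (4 at step 2, 8 at step 3); 4 moves as required.

6 -> 3 -> 4 -> 8 -> 7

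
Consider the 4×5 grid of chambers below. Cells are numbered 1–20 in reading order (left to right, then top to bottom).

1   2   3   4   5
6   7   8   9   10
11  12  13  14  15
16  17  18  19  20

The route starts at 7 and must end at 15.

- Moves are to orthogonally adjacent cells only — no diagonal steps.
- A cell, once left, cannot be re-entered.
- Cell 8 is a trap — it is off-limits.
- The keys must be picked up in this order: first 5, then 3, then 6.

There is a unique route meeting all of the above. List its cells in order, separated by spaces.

The waypoints must appear in the order 5, 3, 6, with no cell reused.
Route from 7: down to 12, 2× right (reaching 14), up to 9, right to 10, up to 5, 4× left (reaching 1), 3× down (reaching 16), 4× right (reaching 20), up to 15 — 18 moves in all.
Check: order respected (5 at step 6, 3 at step 8, 6 at step 11).

7 12 13 14 9 10 5 4 3 2 1 6 11 16 17 18 19 20 15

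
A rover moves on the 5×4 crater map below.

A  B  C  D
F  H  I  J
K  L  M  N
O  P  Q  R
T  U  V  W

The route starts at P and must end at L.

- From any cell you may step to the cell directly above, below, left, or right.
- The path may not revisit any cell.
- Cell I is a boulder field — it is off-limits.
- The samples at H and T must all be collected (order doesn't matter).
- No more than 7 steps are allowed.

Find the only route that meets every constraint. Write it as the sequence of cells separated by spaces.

P U T O K F H L

The budget equals the shortest possible length, so every move has to be on a shortest route through the required cells.
Route from P: down to U, left to T, 3× up (reaching F), right to H, down to L — 7 moves in all.
Check: all required cells visited; 7 ≤ 7 moves.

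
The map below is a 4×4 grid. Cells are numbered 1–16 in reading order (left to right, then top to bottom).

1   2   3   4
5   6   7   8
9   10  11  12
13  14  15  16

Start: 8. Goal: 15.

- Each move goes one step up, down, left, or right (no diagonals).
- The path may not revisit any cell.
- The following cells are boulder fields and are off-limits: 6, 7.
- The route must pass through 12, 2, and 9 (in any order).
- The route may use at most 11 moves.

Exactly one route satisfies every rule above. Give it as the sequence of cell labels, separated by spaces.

8 4 3 2 1 5 9 10 11 12 16 15

The 11-move cap with required stops at 12, 2, 9 leaves no slack for detours.
Route from 8: up to 4, 3× left (reaching 1), 2× down (reaching 9), 3× right (reaching 12), down to 16, left to 15 — 11 moves in all.
Check: all required cells visited; 11 ≤ 11 moves.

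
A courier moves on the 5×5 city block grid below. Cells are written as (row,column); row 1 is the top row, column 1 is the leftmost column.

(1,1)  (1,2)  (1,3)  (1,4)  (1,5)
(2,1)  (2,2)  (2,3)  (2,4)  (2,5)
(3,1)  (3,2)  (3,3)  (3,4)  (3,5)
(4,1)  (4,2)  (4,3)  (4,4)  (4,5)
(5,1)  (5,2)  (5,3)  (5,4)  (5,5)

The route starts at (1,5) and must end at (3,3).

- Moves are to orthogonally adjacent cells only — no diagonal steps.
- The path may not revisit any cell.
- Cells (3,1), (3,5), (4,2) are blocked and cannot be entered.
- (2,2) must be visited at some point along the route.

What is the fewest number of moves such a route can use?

Any route passes through (2,2) somewhere between (1,5) and (3,3). Summing Manhattan distances along the two legs ((1,5) → (2,2) → (3,3)) gives a lower bound of 4 + 2 = 6 moves.
A route of 6 moves achieves this: (1,5) → (2,5) → (2,4) → (2,3) → (2,2) → (3,2) → (3,3).
Since 6 matches the lower bound, it is optimal.

6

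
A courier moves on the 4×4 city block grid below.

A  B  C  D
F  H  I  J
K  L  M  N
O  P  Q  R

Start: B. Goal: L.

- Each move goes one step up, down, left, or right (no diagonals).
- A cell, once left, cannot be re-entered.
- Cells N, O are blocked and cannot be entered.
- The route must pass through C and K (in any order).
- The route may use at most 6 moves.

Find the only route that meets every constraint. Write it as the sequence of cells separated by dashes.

Any route must reach C and K and still end at L within 6 moves, so the order of the required stops is forced.
Route from B: right 1 to C, down 1 to I, left 2 to F, down 1 to K, right 1 to L — 6 moves in all.
Check: all required cells visited; 6 ≤ 6 moves.

B - C - I - H - F - K - L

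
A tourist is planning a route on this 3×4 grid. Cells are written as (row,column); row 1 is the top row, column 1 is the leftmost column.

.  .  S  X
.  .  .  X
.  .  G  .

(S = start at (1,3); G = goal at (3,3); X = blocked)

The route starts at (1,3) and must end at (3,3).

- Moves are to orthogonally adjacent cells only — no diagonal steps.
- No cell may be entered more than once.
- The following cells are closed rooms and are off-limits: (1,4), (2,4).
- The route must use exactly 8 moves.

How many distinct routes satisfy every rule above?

Need simple routes of exactly 8 moves from (1,3) to (3,3) (Manhattan distance 2, so 3 moves are spent on a detour and 3 undoing it).
Enumerating: (1,3) (2,3) (2,2) (1,2) (1,1) (2,1) (3,1) (3,2) (3,3) | (1,3) (1,2) (1,1) (2,1) (3,1) (3,2) (2,2) (2,3) (3,3).
That gives 2 routes.

2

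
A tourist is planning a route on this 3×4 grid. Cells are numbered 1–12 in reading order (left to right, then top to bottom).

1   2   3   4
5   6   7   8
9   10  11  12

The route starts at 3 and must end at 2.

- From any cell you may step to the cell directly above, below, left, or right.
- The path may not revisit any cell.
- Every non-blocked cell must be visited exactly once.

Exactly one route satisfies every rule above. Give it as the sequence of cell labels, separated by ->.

Need to visit all 12 open cells exactly once, starting at 3 and ending at 2.
Cell 1 has only two open neighbours (5 and 2), so the path must pass straight through it: one of those is the cell it's entered from and the other is where it exits.
Route from 3: right 1 to 4, down 2 to 12, left 1 to 11, up 1 to 7, left 1 to 6, down 1 to 10, left 1 to 9, up 2 to 1, right 1 to 2 — 11 moves in all.
Check: all 12 open cells covered.

3 -> 4 -> 8 -> 12 -> 11 -> 7 -> 6 -> 10 -> 9 -> 5 -> 1 -> 2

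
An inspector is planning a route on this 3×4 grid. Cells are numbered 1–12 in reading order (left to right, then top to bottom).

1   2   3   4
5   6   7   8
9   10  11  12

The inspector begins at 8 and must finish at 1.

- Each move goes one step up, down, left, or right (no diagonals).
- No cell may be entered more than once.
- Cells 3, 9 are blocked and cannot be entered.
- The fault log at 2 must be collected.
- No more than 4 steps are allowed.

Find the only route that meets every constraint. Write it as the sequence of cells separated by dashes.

8 - 7 - 6 - 2 - 1

Any route must reach 2 and still end at 1 within 4 moves, so the order of the required stops is forced.
Route from 8: 2× left (reaching 6), up to 2, left to 1 — 4 moves in all.
Check: all required cells visited; 4 ≤ 4 moves.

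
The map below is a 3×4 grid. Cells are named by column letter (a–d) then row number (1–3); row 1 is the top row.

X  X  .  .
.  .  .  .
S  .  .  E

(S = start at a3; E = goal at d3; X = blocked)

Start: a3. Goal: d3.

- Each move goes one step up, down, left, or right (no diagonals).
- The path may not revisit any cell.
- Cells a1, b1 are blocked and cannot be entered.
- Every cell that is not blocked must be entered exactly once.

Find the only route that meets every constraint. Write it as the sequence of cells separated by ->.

Need to visit all 10 open cells exactly once, starting at a3 and ending at d3.
Cell c1 has only two open neighbours (c2 and d1), so the path must pass straight through it: one of those is the cell it's entered from and the other is where it exits.
Route from a3: up to a2, right to b2, down to b3, right to c3, 2× up (reaching c1), right to d1, 2× down (reaching d3) — 9 moves in all.
Check: all 10 open cells covered.

a3 -> a2 -> b2 -> b3 -> c3 -> c2 -> c1 -> d1 -> d2 -> d3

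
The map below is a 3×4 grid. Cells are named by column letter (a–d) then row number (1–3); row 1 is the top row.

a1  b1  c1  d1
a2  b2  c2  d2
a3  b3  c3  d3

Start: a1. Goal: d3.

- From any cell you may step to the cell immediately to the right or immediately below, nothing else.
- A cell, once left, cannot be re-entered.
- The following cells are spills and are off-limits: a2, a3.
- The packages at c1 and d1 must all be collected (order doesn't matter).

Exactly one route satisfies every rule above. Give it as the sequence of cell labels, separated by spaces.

a1 b1 c1 d1 d2 d3

Moves only go right or down, so the column and row indices never decrease.
Route from a1: 3× right (reaching d1), 2× down (reaching d3) — 5 moves in all.
Check: all required cells visited.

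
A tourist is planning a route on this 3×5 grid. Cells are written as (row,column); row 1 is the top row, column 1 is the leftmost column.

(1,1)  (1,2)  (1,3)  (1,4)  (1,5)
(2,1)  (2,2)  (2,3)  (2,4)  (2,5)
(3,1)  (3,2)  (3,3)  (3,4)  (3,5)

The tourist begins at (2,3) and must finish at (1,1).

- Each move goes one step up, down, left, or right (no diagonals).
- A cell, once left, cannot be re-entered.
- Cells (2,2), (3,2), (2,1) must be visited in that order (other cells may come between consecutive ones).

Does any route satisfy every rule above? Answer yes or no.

yes

One route that works: (2,3) → (2,2) → (3,2) → (3,1) → (2,1) → (1,1).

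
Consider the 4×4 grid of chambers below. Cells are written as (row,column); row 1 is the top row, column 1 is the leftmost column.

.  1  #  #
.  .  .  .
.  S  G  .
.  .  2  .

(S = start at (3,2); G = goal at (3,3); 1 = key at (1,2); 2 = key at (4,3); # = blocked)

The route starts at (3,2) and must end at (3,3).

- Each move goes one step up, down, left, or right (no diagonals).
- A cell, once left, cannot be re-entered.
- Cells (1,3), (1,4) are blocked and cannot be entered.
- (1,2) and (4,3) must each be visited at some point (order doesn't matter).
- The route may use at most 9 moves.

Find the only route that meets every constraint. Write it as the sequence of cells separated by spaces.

Any route must reach (1,2) and (4,3) and still end at (3,3) within 9 moves, so the order of the required stops is forced.
Route from (3,2): up 2 to (1,2), left 1 to (1,1), down 3 to (4,1), right 2 to (4,3), up 1 to (3,3) — 9 moves in all.
Check: all required cells visited; 9 ≤ 9 moves.

(3,2) (2,2) (1,2) (1,1) (2,1) (3,1) (4,1) (4,2) (4,3) (3,3)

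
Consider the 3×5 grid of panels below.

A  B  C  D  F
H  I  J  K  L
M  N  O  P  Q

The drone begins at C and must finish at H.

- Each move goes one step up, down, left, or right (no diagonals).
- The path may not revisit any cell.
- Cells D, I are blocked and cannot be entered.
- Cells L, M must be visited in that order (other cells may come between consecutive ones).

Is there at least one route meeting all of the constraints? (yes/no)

One route that works: C → J → K → L → Q → P → O → N → M → H.

yes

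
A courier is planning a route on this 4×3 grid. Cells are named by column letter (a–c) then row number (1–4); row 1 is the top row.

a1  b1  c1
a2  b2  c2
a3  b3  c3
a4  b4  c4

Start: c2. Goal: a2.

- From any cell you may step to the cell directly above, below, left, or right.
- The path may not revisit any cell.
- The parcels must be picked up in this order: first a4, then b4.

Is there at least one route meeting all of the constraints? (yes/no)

Ignoring the required order, 8 revisit-free routes from c2 to a2 pass through all of a4 and b4; the waypoint orders that occur are b4 → a4 (8) — never a4 → b4.

no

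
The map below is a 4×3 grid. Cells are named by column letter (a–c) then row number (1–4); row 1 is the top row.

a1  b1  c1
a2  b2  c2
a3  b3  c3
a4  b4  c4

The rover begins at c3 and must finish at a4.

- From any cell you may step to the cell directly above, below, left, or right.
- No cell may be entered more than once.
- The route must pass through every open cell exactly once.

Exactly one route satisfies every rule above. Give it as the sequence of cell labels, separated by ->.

Need to visit all 12 open cells exactly once, starting at c3 and ending at a4.
Cell c1 has only two open neighbours (c2 and b1), so the path must pass straight through it: one of those is the cell it's entered from and the other is where it exits.
Route from c3: down 1 to c4, left 1 to b4, up 2 to b2, right 1 to c2, up 1 to c1, left 2 to a1, down 3 to a4 — 11 moves in all.
Check: all 12 open cells covered.

c3 -> c4 -> b4 -> b3 -> b2 -> c2 -> c1 -> b1 -> a1 -> a2 -> a3 -> a4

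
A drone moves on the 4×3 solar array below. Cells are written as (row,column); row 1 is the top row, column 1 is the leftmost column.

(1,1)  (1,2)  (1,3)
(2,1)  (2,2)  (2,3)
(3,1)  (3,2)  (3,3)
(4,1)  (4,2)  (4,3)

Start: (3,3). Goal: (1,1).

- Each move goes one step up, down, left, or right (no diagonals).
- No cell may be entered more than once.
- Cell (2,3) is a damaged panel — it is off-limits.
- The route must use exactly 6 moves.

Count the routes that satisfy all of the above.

6

Need simple routes of exactly 6 moves from (3,3) to (1,1) (Manhattan distance 4, so 1 moves are spent on a detour and 1 undoing it).
Enumerating: (3,3) (4,3) (4,2) (3,2) (2,2) (1,2) (1,1) | (3,3) (4,3) (4,2) (3,2) (2,2) (2,1) (1,1) | (3,3) (4,3) (4,2) (3,2) (3,1) (2,1) (1,1) | (3,3) (4,3) (4,2) (4,1) (3,1) (2,1) (1,1) | (3,3) (3,2) (4,2) (4,1) (3,1) (2,1) (1,1) | (3,3) (3,2) (3,1) (2,1) (2,2) (1,2) (1,1).
That gives 6 routes.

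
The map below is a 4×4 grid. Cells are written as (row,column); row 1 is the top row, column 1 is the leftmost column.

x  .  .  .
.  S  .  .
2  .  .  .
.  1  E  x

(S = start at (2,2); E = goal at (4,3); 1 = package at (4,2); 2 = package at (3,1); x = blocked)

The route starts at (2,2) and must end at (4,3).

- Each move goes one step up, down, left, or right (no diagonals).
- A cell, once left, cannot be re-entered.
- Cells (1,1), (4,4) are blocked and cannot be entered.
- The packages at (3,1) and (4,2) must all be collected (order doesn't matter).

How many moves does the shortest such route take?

Any route passes through (3,1) and (4,2) in some order between (2,2) and (4,3). Summing Manhattan distances along each leg and taking the cheapest ordering ((2,2) → (3,1) → (4,2) → (4,3)) gives a lower bound of 2 + 2 + 1 = 5 moves.
A route of 5 moves achieves this: (2,2) → (3,2) → (3,1) → (4,1) → (4,2) → (4,3).
Since 5 matches the lower bound, it is optimal.

5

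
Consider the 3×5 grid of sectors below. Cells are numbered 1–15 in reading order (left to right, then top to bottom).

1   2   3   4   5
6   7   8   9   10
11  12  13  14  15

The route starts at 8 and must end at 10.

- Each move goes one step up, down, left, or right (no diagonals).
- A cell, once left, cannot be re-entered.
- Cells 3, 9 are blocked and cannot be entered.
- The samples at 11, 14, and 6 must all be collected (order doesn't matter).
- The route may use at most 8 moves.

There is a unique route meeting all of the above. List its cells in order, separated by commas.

8, 7, 6, 11, 12, 13, 14, 15, 10

Any route must reach 11, 14, and 6 and still end at 10 within 8 moves, so the order of the required stops is forced.
Route from 8: left 2 to 6, down 1 to 11, right 4 to 15, up 1 to 10 — 8 moves in all.
Check: all required cells visited; 8 ≤ 8 moves.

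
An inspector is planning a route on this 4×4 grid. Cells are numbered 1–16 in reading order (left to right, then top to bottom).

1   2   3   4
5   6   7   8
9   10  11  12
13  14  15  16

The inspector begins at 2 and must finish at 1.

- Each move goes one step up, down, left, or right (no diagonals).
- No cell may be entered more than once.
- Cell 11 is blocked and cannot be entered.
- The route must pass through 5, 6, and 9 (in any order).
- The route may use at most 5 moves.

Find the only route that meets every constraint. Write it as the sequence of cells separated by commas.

The 5-move cap with required stops at 5, 6, 9 leaves no slack for detours.
Route from 2: 2× down (reaching 10), left to 9, 2× up (reaching 1) — 5 moves in all.
Check: all required cells visited; 5 ≤ 5 moves.

2, 6, 10, 9, 5, 1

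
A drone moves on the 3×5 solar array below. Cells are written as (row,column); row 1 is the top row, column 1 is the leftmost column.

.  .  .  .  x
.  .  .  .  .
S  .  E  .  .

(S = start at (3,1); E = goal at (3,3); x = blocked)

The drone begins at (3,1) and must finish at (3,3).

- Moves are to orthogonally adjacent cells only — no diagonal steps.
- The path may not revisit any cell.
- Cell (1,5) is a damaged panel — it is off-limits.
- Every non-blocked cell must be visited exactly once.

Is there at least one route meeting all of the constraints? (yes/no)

no

Colour the cells like a checkerboard: each orthogonal step flips colour, so a Hamiltonian route alternates colours. Here there are 7 cells of one colour and 7 of the other, with start on the same colour as the goal — the counts and endpoints can't be arranged into an alternating sequence of length 14, so no Hamiltonian route exists.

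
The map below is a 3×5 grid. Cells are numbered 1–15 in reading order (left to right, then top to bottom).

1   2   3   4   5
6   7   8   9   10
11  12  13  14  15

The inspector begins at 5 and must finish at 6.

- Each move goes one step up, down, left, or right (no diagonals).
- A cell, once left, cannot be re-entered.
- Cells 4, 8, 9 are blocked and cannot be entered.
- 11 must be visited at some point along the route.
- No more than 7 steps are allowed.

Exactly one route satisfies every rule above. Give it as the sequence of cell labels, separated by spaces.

The budget equals the shortest possible length, so every move has to be on a shortest route through the required cells.
Route from 5: down 2 to 15, left 4 to 11, up 1 to 6 — 7 moves in all.
Check: all required cells visited; 7 ≤ 7 moves.

5 10 15 14 13 12 11 6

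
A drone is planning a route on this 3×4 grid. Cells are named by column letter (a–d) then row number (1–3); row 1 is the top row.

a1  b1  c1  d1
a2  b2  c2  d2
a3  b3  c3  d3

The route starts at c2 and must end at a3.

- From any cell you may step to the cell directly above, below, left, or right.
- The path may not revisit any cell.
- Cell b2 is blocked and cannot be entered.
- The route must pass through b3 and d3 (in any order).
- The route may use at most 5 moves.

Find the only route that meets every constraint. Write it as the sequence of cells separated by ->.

c2 -> d2 -> d3 -> c3 -> b3 -> a3

The budget equals the shortest possible length, so every move has to be on a shortest route through the required cells.
Route from c2: right to d2, down to d3, 3× left (reaching a3) — 5 moves in all.
Check: all required cells visited; 5 ≤ 5 moves.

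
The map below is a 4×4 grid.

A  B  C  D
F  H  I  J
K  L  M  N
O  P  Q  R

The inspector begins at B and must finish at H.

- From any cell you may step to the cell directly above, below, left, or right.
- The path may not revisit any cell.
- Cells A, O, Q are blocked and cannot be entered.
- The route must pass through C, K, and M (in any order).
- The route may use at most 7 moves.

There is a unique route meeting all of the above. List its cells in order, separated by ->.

The 7-move cap with required stops at C, K, M leaves no slack for detours.
Route from B: right 1 to C, down 2 to M, left 2 to K, up 1 to F, right 1 to H — 7 moves in all.
Check: all required cells visited; 7 ≤ 7 moves.

B -> C -> I -> M -> L -> K -> F -> H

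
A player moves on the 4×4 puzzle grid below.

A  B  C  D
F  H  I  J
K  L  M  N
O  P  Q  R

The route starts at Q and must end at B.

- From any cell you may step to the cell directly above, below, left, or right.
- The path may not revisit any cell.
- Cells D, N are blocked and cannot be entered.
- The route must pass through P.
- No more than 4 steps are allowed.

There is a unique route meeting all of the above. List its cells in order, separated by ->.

The budget equals the shortest possible length, so every move has to be on a shortest route through the required cells.
Route from Q: left to P, 3× up (reaching B) — 4 moves in all.
Check: all required cells visited; 4 ≤ 4 moves.

Q -> P -> L -> H -> B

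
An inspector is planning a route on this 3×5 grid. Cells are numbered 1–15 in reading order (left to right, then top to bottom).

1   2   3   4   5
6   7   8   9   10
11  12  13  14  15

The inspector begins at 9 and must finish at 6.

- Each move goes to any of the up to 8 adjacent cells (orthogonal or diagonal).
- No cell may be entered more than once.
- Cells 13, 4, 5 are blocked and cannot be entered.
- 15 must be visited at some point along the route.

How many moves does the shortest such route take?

Any route passes through 15 somewhere between 9 and 6. Summing Chebyshev distances along the two legs (9 → 15 → 6) gives a lower bound of 1 + 4 = 5 moves.
A route of 5 moves achieves this: 9 → 15 → 14 → 8 → 2 → 6.
Since 5 matches the lower bound, it is optimal.

5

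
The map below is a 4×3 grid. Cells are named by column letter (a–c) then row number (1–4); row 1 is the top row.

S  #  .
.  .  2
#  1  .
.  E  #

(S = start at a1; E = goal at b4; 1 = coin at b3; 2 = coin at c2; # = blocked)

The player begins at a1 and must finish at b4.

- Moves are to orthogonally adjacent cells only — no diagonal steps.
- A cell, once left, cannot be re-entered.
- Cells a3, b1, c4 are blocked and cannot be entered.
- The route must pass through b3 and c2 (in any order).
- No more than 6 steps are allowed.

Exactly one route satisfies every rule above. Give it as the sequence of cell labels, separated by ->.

Any route must reach b3 and c2 and still end at b4 within 6 moves, so the order of the required stops is forced.
Route from a1: down to a2, 2× right (reaching c2), down to c3, left to b3, down to b4 — 6 moves in all.
Check: all required cells visited; 6 ≤ 6 moves.

a1 -> a2 -> b2 -> c2 -> c3 -> b3 -> b4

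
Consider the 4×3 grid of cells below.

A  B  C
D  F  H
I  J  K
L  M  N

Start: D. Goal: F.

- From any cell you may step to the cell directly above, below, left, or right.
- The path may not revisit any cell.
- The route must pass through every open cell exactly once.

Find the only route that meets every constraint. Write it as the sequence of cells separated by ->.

D -> A -> B -> C -> H -> K -> N -> M -> L -> I -> J -> F

Need to visit all 12 open cells exactly once, starting at D and ending at F.
Cell L has only two open neighbours (I and M), so the path must pass straight through it: one of those is the cell it's entered from and the other is where it exits.
Route from D: up 1 to A, right 2 to C, down 3 to N, left 2 to L, up 1 to I, right 1 to J, up 1 to F — 11 moves in all.
Check: all 12 open cells covered.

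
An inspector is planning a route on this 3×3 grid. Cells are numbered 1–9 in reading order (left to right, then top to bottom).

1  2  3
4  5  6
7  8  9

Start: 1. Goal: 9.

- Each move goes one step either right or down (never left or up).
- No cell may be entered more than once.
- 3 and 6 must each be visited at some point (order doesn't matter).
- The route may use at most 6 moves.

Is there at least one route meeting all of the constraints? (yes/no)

yes

One route that works: 1 → 2 → 3 → 6 → 9.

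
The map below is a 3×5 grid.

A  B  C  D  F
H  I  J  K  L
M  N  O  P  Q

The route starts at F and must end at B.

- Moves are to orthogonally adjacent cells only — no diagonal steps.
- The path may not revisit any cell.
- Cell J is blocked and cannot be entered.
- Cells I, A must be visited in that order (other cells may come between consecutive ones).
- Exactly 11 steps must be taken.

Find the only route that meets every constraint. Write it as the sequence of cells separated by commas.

The waypoints must appear in the order I, A, with no cell reused.
Route from F: left 1 to D, down 1 to K, right 1 to L, down 1 to Q, left 3 to N, up 1 to I, left 1 to H, up 1 to A, right 1 to B — 11 moves in all.
Check: order respected (I at step 8, A at step 10); 11 moves as required.

F, D, K, L, Q, P, O, N, I, H, A, B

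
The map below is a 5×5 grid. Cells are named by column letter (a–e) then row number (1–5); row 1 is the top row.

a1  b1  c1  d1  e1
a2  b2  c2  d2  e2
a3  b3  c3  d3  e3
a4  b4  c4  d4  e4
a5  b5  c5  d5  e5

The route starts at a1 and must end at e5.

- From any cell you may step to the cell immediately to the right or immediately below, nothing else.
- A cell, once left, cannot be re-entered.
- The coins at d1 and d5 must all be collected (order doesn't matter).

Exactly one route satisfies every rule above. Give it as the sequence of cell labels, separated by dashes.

Moves only go right or down, so the column and row indices never decrease.
Route from a1: right 3 to d1, down 4 to d5, right 1 to e5 — 8 moves in all.
Check: all required cells visited.

a1 - b1 - c1 - d1 - d2 - d3 - d4 - d5 - e5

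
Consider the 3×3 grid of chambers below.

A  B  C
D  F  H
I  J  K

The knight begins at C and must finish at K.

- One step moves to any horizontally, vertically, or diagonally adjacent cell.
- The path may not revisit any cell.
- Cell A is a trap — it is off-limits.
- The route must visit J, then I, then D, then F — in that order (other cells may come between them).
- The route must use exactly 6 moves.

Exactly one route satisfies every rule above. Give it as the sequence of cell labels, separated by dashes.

C - H - J - I - D - F - K

The waypoints must appear in the order J, I, D, F, with no cell reused.
Route from C: down to H, down-left to J, left to I, up to D, right to F, down-right to K — 6 moves in all.
Check: order respected (J at step 2, I at step 3, D at step 4, F at step 5); 6 moves as required.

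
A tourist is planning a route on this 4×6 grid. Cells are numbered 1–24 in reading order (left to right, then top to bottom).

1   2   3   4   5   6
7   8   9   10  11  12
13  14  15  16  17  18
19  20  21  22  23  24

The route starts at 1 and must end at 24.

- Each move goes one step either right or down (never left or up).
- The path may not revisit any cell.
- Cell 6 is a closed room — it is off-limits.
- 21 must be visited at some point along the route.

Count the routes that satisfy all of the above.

A right/down-only route from 1 to 24 makes exactly 3 down-moves and 5 right-moves in some order.
With no other constraints that would be C(8,3) = 56 routes.
Split at 21 and multiply the segment counts (each segment already excludes blocked cells): 1→21: 10; 21→24: 1; product = 10.
That gives 10 routes.

10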